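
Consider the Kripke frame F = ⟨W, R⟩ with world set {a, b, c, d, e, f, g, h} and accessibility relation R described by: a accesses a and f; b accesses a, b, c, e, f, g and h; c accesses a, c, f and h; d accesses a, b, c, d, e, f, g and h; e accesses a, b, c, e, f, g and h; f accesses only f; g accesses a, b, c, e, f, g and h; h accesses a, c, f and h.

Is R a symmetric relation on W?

Symmetric: no — a R f but not f R a.

No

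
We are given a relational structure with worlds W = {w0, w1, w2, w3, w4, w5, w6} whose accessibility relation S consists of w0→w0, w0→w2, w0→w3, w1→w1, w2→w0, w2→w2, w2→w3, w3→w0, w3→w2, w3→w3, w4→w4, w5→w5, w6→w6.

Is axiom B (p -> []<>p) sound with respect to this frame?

Yes

Axiom B corresponds to the accessibility relation being symmetric.
Symmetric: yes — every pair in S has its reverse in S.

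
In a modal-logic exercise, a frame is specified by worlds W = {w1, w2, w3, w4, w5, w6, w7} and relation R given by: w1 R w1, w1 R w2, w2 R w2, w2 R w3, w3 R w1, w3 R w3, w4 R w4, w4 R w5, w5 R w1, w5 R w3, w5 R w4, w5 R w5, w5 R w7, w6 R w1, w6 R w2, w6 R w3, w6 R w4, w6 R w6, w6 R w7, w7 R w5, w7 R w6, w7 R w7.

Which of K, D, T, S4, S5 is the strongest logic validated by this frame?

T

Serial (axiom D): yes — every world has a successor (e.g. w1 R w1).
Reflexive (axiom T): yes — every world is R-related to itself.
Transitive (axiom 4): no — w1 R w2 and w2 R w3, but not w1 R w3.
Euclidean (axiom 5): no — w5 R w1 and w5 R w3, but not w1 R w3.
So F validates K, D, T; S4 would additionally require R to be transitive. The strongest is T.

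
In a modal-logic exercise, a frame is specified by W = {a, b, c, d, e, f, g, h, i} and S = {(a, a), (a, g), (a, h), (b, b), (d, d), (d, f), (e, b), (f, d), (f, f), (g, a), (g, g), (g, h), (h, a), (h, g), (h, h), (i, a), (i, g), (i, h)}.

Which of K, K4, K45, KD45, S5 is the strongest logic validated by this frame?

K45

Transitive (axiom 4): yes — every two-step S-path is closed by a direct edge.
Euclidean (axiom 5): yes — any two successors of a common world are S-related.
Serial (axiom D): no — c has no S-successor.
Reflexive (axiom T): no — c is not related to itself.
So F validates K, K4, K45; KD45 would additionally require S to be serial. The strongest is K45.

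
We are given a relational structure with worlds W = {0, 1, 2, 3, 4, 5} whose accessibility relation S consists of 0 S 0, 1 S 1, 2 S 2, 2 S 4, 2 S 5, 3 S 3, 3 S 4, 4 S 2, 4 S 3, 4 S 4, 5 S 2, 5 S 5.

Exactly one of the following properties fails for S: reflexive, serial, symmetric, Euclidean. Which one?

Reflexive: yes — every world is S-related to itself.
Serial: yes — every world has a successor (e.g. 0 S 0).
Symmetric: yes — every pair in S has its reverse in S.
Euclidean: no — 2 S 4 and 2 S 5, but not 4 S 5.
Only Euclidean fails.

Euclidean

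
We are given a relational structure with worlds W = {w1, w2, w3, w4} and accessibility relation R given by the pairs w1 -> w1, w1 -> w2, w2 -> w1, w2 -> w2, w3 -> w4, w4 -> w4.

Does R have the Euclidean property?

Yes

Euclidean: yes — any two successors of a common world are R-related.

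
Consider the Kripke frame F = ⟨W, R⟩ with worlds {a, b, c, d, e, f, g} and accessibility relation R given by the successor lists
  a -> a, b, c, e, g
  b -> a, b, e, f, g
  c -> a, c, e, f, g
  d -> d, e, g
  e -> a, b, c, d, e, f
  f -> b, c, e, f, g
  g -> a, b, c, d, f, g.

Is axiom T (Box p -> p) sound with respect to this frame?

Yes

The schema T characterises exactly the reflexive frames.
Reflexive: yes — every world is R-related to itself.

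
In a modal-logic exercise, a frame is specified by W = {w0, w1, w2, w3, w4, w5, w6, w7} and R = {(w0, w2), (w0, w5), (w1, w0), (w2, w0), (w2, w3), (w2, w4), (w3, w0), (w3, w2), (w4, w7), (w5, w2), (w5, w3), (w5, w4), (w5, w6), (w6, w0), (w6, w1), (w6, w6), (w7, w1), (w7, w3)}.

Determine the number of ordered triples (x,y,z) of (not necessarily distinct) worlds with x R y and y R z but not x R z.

Enumerating: (w0,w2,w0), (w0,w2,w3), (w0,w2,w4), (w0,w5,w3), (w0,w5,w4), (w0,w5,w6), (w1,w0,w2), (w1,w0,w5), (w2,w0,w2), (w2,w0,w5), (w2,w3,w2), (w2,w4,w7), … and 15 more.
Total: 27.

27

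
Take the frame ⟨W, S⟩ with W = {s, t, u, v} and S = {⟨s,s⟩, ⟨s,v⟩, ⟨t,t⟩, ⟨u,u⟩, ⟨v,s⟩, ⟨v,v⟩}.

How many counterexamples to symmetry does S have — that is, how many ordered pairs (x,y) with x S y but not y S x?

S is symmetric; there are no such tuples.

0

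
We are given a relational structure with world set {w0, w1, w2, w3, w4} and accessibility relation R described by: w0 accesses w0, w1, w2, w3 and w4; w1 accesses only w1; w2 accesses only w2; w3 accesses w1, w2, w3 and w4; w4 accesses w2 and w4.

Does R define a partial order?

Yes

Reflexive: yes — every world is R-related to itself.
Transitive: yes — every two-step R-path is closed by a direct edge.
Antisymmetric: yes — no distinct pair is related both ways.
So R is a partial order.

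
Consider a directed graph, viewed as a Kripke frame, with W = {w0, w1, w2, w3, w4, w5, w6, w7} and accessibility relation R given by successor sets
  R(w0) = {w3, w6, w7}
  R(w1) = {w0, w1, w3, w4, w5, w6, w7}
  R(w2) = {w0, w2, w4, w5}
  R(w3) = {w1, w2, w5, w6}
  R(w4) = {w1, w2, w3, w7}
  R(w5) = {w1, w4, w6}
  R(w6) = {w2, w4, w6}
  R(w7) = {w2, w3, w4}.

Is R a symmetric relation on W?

No

Symmetric: no — w0 R w3 but not w3 R w0.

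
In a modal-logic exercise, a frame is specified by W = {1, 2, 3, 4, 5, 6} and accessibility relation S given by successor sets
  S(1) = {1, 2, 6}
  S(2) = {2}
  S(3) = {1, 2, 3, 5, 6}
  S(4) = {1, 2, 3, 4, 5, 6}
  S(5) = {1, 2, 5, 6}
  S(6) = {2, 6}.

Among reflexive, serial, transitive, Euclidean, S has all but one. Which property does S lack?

Reflexive: yes — every world is S-related to itself.
Serial: yes — every world has a successor (e.g. 1 S 1).
Transitive: yes — every two-step S-path is closed by a direct edge.
Euclidean: no — 1 S 2 and 1 S 6, but not 2 S 6.
Only Euclidean fails.

Euclidean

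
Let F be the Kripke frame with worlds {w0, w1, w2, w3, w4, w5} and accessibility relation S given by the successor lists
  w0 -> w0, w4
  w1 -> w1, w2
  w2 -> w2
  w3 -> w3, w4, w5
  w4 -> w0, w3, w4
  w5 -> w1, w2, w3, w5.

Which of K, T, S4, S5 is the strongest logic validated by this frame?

Reflexive (axiom T): yes — every world is S-related to itself.
Transitive (axiom 4): no — w0 S w4 and w4 S w3, but not w0 S w3.
Euclidean (axiom 5): no — w3 S w4 and w3 S w5, but not w4 S w5.
So F validates K, T; S4 would additionally require S to be transitive. The strongest is T.

T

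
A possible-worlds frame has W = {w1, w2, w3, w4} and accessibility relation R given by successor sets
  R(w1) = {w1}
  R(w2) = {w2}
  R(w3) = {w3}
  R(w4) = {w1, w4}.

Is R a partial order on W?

Reflexive: yes — every world is R-related to itself.
Transitive: yes — every two-step R-path is closed by a direct edge.
Antisymmetric: yes — no distinct pair is related both ways.
So R is a partial order.

Yes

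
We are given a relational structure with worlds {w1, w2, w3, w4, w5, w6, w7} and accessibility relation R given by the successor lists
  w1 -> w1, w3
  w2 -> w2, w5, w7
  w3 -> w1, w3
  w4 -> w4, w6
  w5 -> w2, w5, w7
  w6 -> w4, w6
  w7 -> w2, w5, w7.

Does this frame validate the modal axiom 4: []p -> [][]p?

By correspondence theory, 4 is valid on a frame iff R is transitive.
Transitive: yes — every two-step R-path is closed by a direct edge.

Yes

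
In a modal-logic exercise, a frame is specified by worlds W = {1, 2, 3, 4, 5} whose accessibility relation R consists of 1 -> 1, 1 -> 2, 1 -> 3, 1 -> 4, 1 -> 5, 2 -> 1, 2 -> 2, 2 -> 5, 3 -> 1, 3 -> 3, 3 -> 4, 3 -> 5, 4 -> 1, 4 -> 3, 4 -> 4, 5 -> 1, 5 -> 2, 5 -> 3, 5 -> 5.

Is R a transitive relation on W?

Transitive: no — 2 R 1 and 1 R 3, but not 2 R 3.

No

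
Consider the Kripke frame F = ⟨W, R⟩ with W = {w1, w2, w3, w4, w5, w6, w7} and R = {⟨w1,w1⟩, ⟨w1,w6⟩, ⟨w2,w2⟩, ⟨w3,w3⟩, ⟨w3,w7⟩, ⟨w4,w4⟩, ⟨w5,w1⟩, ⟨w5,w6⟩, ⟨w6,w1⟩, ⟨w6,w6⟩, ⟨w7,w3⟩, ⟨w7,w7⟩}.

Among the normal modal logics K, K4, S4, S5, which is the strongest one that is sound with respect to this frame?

K4

Transitive (axiom 4): yes — every two-step R-path is closed by a direct edge.
Reflexive (axiom T): no — w5 is not related to itself.
Euclidean (axiom 5): yes — any two successors of a common world are R-related.
So F validates K, K4; S4 would additionally require R to be reflexive. The strongest is K4.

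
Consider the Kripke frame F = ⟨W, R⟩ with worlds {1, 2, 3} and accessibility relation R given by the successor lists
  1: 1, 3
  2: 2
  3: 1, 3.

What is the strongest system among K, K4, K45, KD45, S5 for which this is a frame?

S5

Transitive (axiom 4): yes — every two-step R-path is closed by a direct edge.
Euclidean (axiom 5): yes — any two successors of a common world are R-related.
Serial (axiom D): yes — every world has a successor (e.g. 1 R 1).
Reflexive (axiom T): yes — every world is R-related to itself.
So F validates K, K4, K45, KD45, S5. The strongest is S5.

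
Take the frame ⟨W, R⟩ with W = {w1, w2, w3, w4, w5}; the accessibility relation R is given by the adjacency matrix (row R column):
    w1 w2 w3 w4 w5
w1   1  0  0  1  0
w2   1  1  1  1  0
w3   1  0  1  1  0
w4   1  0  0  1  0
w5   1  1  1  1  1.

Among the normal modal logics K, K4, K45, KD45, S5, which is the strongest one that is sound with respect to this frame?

K4

Transitive (axiom 4): yes — every two-step R-path is closed by a direct edge.
Euclidean (axiom 5): no — w2 R w1 and w2 R w3, but not w1 R w3.
Serial (axiom D): yes — every world has a successor (e.g. w1 R w1).
Reflexive (axiom T): yes — every world is R-related to itself.
So F validates K, K4; K45 would additionally require R to be Euclidean. The strongest is K4.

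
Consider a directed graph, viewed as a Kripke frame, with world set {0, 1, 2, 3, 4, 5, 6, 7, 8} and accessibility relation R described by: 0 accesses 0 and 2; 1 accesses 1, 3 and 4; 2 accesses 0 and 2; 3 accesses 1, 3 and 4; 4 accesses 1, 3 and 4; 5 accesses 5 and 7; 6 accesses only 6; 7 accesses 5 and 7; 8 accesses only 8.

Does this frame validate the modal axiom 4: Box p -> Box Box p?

The schema 4 characterises exactly the transitive frames.
Transitive: yes — every two-step R-path is closed by a direct edge.

Yes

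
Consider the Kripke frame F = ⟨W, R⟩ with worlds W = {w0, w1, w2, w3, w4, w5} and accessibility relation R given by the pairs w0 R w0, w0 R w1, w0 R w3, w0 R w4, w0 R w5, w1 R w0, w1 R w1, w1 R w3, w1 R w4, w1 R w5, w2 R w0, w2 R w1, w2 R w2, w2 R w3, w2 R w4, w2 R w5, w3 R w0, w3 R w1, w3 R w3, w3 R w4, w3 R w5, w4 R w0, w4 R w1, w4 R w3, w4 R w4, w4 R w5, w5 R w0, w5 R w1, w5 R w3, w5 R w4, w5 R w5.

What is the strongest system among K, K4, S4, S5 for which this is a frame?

Transitive (axiom 4): yes — every two-step R-path is closed by a direct edge.
Reflexive (axiom T): yes — every world is R-related to itself.
Euclidean (axiom 5): no — w2 R w0 and w2 R w2, but not w0 R w2.
So F validates K, K4, S4; S5 would additionally require R to be Euclidean. The strongest is S4.

S4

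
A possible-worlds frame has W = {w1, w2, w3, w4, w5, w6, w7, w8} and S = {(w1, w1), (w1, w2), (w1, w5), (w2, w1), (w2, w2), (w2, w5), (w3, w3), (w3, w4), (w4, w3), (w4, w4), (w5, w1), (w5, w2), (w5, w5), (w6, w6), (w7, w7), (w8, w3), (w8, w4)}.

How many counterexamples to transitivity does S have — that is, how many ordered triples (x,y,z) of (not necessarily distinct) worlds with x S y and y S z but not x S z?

S is transitive; there are no such tuples.

0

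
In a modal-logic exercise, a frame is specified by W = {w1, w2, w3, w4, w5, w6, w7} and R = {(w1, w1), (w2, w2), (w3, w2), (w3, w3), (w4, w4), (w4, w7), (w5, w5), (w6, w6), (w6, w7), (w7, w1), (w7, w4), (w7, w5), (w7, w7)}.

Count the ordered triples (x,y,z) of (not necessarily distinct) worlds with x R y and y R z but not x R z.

5

Enumerating: (w4,w7,w1), (w4,w7,w5), (w6,w7,w1), (w6,w7,w4), (w6,w7,w5).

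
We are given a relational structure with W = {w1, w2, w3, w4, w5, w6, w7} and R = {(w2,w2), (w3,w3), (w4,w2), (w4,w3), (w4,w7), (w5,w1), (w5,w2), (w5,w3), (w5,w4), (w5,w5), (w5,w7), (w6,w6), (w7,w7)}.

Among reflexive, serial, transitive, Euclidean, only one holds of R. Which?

Reflexive: no — w1 is not related to itself.
Serial: no — w1 has no R-successor.
Transitive: yes — every two-step R-path is closed by a direct edge.
Euclidean: no — w4 R w2 and w4 R w3, but not w2 R w3.
Only transitive holds.

transitive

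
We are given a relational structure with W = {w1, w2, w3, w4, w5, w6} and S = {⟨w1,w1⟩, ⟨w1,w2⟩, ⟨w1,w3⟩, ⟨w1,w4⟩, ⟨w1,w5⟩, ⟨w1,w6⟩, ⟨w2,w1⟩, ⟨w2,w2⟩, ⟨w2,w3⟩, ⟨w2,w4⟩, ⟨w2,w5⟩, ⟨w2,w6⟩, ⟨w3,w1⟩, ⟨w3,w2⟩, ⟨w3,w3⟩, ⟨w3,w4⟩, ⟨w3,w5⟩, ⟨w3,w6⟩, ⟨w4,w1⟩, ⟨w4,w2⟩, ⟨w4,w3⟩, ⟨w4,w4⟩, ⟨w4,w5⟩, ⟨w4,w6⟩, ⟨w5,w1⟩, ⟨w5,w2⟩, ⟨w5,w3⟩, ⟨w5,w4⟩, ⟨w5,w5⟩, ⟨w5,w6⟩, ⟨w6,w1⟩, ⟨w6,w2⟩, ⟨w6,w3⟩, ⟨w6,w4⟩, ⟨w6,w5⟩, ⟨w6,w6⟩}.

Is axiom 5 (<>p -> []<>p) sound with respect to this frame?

Yes

Axiom 5 corresponds to the accessibility relation being Euclidean.
Euclidean: yes — any two successors of a common world are S-related.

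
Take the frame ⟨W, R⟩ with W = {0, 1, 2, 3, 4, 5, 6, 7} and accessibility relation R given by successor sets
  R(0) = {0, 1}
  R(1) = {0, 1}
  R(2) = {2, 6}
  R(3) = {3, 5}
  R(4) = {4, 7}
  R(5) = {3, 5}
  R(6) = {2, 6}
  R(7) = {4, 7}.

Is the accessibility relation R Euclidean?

Yes

Euclidean: yes — any two successors of a common world are R-related.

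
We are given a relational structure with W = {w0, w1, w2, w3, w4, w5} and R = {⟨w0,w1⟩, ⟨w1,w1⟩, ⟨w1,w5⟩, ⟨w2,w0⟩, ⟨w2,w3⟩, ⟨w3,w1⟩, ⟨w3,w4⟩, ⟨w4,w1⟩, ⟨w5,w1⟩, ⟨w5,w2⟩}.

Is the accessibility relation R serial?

Yes

Serial: yes — every world has a successor (e.g. w0 R w1).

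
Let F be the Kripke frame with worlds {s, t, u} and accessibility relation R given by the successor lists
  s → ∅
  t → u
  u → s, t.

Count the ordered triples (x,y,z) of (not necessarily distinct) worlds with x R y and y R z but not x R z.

Enumerating: (t,u,s), (t,u,t), (u,t,u).

3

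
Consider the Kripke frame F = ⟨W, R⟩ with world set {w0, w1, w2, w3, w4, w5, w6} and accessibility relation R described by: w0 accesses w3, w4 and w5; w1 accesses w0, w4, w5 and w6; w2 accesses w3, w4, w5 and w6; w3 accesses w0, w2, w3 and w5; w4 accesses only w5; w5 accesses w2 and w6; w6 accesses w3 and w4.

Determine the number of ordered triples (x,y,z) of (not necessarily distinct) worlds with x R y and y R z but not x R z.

Enumerating: (w0,w3,w0), (w0,w3,w2), (w0,w5,w2), (w0,w5,w6), (w1,w0,w3), (w1,w5,w2), (w1,w6,w3), (w2,w3,w0), (w2,w3,w2), (w2,w5,w2), (w3,w0,w4), (w3,w2,w4), … and 13 more.
Total: 25.

25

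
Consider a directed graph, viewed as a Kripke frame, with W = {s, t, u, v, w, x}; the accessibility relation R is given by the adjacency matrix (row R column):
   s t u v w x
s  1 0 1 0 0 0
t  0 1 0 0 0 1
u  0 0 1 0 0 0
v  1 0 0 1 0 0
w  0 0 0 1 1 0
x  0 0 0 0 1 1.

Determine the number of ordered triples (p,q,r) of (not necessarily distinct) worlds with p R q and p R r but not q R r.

5

Enumerating: (s,u,s), (t,x,t), (v,s,v), (w,v,w), (x,w,x).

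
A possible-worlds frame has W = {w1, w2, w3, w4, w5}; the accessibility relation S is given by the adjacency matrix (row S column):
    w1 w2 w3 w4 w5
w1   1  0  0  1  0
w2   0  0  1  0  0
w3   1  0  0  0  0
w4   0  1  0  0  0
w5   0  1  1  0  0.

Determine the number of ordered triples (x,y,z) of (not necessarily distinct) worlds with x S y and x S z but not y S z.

Enumerating: (w1,w4,w1), (w1,w4,w4), (w2,w3,w3), (w4,w2,w2), (w5,w2,w2), (w5,w3,w2), (w5,w3,w3).

7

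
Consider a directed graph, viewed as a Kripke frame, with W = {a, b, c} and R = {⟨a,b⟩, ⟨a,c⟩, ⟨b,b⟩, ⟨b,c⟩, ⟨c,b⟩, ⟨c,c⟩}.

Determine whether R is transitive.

Transitive: yes — every two-step R-path is closed by a direct edge.

Yes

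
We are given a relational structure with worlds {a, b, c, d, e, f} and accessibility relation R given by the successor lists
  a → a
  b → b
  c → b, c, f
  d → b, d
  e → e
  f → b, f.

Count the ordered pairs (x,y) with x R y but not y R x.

4

Enumerating: (c,b), (c,f), (d,b), (f,b).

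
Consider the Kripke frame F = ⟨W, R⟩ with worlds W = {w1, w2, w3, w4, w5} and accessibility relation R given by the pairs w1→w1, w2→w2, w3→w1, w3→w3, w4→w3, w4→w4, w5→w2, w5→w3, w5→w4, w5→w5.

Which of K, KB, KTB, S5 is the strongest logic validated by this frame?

K

Symmetric (axiom B): no — w3 R w1 but not w1 R w3.
Reflexive (axiom T): yes — every world is R-related to itself.
Euclidean (axiom 5): no — w5 R w2 and w5 R w3, but not w2 R w3.
So F validates K; KB would additionally require R to be symmetric. The strongest is K.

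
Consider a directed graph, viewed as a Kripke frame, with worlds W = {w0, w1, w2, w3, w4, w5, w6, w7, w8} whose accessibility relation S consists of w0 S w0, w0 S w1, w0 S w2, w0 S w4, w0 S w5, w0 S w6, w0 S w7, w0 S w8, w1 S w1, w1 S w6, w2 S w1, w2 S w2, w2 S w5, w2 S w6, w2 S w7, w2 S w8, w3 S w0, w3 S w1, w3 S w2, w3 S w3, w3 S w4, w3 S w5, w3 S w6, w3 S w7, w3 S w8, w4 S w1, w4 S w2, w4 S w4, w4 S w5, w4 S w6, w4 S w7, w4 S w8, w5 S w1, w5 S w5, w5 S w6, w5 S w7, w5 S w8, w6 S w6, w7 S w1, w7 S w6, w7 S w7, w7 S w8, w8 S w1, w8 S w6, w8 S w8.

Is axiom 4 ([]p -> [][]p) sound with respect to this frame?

The schema 4 characterises exactly the transitive frames.
Transitive: yes — every two-step S-path is closed by a direct edge.

Yes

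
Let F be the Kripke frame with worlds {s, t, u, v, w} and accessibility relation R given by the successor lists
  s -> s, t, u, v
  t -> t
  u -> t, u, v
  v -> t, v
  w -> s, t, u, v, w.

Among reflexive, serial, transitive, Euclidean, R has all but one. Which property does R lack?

Euclidean

Reflexive: yes — every world is R-related to itself.
Serial: yes — every world has a successor (e.g. s R s).
Transitive: yes — every two-step R-path is closed by a direct edge.
Euclidean: no — s R t and s R u, but not t R u.
Only Euclidean fails.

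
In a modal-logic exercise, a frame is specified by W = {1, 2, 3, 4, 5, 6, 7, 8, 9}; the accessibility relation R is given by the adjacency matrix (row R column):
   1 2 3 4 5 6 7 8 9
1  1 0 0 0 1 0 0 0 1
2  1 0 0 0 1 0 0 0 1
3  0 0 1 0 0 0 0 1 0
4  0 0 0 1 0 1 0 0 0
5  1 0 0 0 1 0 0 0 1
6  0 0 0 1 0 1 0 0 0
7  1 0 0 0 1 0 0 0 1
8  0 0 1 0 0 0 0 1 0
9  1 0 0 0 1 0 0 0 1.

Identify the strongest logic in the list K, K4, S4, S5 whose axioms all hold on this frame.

Transitive (axiom 4): yes — every two-step R-path is closed by a direct edge.
Reflexive (axiom T): no — 2 is not related to itself.
Euclidean (axiom 5): yes — any two successors of a common world are R-related.
So F validates K, K4; S4 would additionally require R to be reflexive. The strongest is K4.

K4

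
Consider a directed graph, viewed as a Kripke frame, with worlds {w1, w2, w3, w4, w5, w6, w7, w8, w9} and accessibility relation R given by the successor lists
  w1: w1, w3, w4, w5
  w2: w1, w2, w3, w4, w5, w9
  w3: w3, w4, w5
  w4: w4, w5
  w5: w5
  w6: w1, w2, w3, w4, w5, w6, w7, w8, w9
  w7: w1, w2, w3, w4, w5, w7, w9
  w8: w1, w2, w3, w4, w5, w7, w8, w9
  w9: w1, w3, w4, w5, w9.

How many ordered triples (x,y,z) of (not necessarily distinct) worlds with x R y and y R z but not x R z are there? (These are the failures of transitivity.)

R is transitive; there are no such tuples.

0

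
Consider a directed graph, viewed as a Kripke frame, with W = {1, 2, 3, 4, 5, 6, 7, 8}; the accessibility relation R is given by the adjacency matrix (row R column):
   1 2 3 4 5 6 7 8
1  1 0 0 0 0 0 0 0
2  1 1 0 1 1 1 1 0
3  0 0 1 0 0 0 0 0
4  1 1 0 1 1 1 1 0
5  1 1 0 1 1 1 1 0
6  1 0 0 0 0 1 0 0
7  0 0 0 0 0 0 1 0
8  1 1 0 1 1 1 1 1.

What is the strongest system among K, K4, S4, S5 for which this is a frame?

Transitive (axiom 4): yes — every two-step R-path is closed by a direct edge.
Reflexive (axiom T): yes — every world is R-related to itself.
Euclidean (axiom 5): no — 2 R 1 and 2 R 4, but not 1 R 4.
So F validates K, K4, S4; S5 would additionally require R to be Euclidean. The strongest is S4.

S4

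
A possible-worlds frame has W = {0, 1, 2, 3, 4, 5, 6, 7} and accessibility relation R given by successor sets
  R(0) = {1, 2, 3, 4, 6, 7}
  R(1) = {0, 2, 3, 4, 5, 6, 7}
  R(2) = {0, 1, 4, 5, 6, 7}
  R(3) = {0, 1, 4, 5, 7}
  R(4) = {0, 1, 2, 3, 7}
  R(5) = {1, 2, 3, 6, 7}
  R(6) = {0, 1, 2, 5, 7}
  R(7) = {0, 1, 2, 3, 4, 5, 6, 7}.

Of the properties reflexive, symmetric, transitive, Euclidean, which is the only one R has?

Reflexive: no — 0 is not related to itself.
Symmetric: yes — every pair in R has its reverse in R.
Transitive: no — 0 R 1 and 1 R 5, but not 0 R 5.
Euclidean: no — 0 R 2 and 0 R 3, but not 2 R 3.
Only symmetric holds.

symmetric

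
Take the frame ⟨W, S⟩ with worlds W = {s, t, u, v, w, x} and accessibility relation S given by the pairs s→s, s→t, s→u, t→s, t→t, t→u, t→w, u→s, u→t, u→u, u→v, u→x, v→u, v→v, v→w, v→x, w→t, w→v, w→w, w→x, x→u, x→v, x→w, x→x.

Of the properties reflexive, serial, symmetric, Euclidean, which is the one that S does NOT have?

Euclidean

Reflexive: yes — every world is S-related to itself.
Serial: yes — every world has a successor (e.g. s S s).
Symmetric: yes — every pair in S has its reverse in S.
Euclidean: no — t S s and t S w, but not s S w.
Only Euclidean fails.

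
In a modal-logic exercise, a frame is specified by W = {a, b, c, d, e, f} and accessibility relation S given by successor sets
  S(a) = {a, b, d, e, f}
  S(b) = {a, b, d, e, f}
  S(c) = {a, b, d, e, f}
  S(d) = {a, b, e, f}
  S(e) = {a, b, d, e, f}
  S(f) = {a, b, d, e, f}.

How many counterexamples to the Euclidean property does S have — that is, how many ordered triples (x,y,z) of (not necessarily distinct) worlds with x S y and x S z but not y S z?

5

Enumerating: (a,d,d), (b,d,d), (c,d,d), (e,d,d), (f,d,d).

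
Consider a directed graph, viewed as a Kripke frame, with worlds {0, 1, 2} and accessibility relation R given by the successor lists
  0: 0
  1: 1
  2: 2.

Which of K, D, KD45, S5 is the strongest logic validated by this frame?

S5

Serial (axiom D): yes — every world has a successor (e.g. 0 R 0).
Euclidean (axiom 5): yes — any two successors of a common world are R-related.
Transitive (axiom 4): yes — every two-step R-path is closed by a direct edge.
Reflexive (axiom T): yes — every world is R-related to itself.
So F validates K, D, KD45, S5. The strongest is S5.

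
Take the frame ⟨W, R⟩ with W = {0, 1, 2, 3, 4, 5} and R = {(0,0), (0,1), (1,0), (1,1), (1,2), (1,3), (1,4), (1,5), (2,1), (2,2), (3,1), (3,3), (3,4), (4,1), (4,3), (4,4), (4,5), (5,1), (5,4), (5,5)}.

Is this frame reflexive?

Yes

Reflexive: yes — every world is R-related to itself.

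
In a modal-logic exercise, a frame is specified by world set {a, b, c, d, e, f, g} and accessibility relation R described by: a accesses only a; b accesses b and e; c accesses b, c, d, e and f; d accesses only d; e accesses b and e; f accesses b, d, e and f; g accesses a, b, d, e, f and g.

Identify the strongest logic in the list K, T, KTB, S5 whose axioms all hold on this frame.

T

Reflexive (axiom T): yes — every world is R-related to itself.
Symmetric (axiom B): no — c R b but not b R c.
Euclidean (axiom 5): no — c R b and c R d, but not b R d.
So F validates K, T; KTB would additionally require R to be symmetric. The strongest is T.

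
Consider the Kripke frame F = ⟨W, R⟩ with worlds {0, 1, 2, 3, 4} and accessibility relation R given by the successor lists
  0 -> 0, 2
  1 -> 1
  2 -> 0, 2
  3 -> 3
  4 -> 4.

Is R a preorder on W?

Reflexive: yes — every world is R-related to itself.
Transitive: yes — every two-step R-path is closed by a direct edge.
So R is a preorder.

Yes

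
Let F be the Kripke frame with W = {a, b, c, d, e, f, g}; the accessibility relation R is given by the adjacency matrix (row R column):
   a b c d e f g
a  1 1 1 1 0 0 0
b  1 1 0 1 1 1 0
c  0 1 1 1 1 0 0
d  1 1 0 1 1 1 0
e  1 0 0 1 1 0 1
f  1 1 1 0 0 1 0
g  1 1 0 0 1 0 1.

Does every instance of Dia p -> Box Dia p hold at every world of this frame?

Axiom 5 corresponds to the accessibility relation being Euclidean.
Euclidean: no — a R b and a R c, but not b R c.

No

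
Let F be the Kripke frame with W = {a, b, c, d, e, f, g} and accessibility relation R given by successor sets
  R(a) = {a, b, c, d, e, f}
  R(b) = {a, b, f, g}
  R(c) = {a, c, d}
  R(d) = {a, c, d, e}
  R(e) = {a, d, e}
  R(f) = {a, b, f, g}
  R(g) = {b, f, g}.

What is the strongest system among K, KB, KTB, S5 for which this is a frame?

Symmetric (axiom B): yes — every pair in R has its reverse in R.
Reflexive (axiom T): yes — every world is R-related to itself.
Euclidean (axiom 5): no — a R b and a R c, but not b R c.
So F validates K, KB, KTB; S5 would additionally require R to be Euclidean. The strongest is KTB.

KTB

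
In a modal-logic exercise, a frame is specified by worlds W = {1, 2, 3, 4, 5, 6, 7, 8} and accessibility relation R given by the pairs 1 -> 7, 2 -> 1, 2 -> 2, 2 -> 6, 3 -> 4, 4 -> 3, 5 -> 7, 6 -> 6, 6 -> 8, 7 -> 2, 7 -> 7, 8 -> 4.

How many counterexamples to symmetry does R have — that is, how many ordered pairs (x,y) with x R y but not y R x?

7

Enumerating: (1,7), (2,1), (2,6), (5,7), (6,8), (7,2), (8,4).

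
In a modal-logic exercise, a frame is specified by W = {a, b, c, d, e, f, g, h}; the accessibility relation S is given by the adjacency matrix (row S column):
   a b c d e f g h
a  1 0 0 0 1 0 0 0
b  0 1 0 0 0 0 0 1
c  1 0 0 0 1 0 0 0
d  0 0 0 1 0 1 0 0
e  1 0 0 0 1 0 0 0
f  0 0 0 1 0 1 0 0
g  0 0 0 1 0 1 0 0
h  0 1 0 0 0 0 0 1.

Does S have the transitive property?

Yes

Transitive: yes — every two-step S-path is closed by a direct edge.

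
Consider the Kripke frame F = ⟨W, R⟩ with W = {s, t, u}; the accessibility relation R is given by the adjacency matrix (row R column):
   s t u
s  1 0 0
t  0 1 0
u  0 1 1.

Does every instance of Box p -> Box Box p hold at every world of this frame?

The schema 4 characterises exactly the transitive frames.
Transitive: yes — every two-step R-path is closed by a direct edge.

Yes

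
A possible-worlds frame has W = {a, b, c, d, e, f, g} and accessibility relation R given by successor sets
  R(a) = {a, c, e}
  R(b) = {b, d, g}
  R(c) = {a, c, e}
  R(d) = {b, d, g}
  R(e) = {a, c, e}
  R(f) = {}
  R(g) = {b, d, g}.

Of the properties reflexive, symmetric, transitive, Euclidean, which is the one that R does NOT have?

reflexive

Reflexive: no — f is not related to itself.
Symmetric: yes — every pair in R has its reverse in R.
Transitive: yes — every two-step R-path is closed by a direct edge.
Euclidean: yes — any two successors of a common world are R-related.
Only reflexive fails.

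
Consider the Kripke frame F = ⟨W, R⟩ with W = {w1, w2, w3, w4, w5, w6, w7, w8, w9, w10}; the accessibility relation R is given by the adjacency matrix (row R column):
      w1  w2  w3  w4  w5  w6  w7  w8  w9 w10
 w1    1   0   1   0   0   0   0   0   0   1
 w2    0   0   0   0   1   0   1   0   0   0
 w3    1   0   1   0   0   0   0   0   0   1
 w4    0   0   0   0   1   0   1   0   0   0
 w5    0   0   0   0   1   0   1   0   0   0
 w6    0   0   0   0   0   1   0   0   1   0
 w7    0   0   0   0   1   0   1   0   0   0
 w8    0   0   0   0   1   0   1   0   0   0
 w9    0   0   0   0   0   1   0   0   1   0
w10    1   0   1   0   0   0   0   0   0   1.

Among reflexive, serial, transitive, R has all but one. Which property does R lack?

Reflexive: no — w2 is not related to itself.
Serial: yes — every world has a successor (e.g. w1 R w1).
Transitive: yes — every two-step R-path is closed by a direct edge.
Only reflexive fails.

reflexive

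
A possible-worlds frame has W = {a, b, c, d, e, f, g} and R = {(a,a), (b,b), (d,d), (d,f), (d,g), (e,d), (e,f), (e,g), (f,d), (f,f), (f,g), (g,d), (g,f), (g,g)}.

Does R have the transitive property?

Yes

Transitive: yes — every two-step R-path is closed by a direct edge.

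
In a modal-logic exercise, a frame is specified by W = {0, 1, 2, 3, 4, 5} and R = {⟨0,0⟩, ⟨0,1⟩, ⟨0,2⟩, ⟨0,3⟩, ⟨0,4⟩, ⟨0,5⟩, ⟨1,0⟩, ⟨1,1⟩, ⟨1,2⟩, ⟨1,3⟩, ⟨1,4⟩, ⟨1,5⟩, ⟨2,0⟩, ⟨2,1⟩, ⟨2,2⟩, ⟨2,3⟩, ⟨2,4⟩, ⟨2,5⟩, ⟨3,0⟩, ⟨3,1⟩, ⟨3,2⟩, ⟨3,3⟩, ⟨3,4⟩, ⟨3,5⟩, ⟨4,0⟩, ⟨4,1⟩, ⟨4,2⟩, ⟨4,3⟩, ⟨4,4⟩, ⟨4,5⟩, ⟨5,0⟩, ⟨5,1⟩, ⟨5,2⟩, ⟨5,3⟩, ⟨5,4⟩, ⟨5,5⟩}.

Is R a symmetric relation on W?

Symmetric: yes — every pair in R has its reverse in R.

Yes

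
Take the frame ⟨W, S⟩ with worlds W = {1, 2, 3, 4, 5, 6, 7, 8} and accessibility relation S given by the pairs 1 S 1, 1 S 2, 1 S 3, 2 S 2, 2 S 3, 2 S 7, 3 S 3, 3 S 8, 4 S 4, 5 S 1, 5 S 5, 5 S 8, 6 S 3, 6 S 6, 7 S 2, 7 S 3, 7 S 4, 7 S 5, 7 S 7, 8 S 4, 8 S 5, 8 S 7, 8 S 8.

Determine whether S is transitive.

No

Transitive: no — 1 S 2 and 2 S 7, but not 1 S 7.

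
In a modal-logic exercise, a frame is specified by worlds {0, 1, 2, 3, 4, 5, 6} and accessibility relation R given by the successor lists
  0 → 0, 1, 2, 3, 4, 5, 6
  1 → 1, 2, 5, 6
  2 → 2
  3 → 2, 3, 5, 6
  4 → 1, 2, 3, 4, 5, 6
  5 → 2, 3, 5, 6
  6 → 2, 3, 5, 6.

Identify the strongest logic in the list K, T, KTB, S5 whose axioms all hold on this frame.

T

Reflexive (axiom T): yes — every world is R-related to itself.
Symmetric (axiom B): no — 0 R 1 but not 1 R 0.
Euclidean (axiom 5): no — 0 R 1 and 0 R 3, but not 1 R 3.
So F validates K, T; KTB would additionally require R to be symmetric. The strongest is T.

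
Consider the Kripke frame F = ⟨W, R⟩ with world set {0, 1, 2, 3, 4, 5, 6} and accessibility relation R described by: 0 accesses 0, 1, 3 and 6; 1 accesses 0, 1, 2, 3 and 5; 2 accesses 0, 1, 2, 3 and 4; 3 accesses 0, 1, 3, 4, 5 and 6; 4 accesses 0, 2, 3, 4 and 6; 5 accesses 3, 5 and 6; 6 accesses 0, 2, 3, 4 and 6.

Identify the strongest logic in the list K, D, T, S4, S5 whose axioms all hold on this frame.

T

Serial (axiom D): yes — every world has a successor (e.g. 0 R 0).
Reflexive (axiom T): yes — every world is R-related to itself.
Transitive (axiom 4): no — 0 R 1 and 1 R 2, but not 0 R 2.
Euclidean (axiom 5): no — 0 R 1 and 0 R 6, but not 1 R 6.
So F validates K, D, T; S4 would additionally require R to be transitive. The strongest is T.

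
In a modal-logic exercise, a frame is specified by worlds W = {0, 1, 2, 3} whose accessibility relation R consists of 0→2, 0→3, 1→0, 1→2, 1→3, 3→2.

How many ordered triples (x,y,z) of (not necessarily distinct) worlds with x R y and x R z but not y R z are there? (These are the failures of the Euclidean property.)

Enumerating: (0,2,2), (0,2,3), (0,3,3), (1,0,0), (1,2,0), (1,2,2), (1,2,3), (1,3,0), (1,3,3), (3,2,2).

10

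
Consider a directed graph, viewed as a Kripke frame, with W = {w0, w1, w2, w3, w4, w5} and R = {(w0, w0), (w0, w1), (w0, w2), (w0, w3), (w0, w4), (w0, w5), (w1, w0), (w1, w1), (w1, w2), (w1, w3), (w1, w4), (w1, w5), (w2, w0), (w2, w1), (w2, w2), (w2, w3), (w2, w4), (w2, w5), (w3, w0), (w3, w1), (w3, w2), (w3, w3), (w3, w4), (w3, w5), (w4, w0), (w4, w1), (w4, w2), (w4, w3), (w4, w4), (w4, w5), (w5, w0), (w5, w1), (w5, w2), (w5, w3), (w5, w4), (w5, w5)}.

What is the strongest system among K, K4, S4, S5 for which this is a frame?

S5

Transitive (axiom 4): yes — every two-step R-path is closed by a direct edge.
Reflexive (axiom T): yes — every world is R-related to itself.
Euclidean (axiom 5): yes — any two successors of a common world are R-related.
So F validates K, K4, S4, S5. The strongest is S5.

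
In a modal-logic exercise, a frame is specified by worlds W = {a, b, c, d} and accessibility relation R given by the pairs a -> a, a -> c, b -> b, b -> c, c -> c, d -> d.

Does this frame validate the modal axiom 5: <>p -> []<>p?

Axiom 5 corresponds to the accessibility relation being Euclidean.
Euclidean: no — a R c and a R a, but not c R a.

No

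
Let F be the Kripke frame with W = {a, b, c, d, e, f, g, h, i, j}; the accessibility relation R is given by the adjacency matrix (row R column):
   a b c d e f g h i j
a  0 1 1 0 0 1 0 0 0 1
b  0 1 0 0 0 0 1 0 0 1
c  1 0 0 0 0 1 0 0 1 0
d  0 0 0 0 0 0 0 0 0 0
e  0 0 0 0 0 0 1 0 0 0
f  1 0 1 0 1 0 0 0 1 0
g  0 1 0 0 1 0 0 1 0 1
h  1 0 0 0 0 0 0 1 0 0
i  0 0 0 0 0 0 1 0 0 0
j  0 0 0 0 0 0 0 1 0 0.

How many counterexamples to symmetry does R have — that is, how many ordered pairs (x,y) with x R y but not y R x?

11

Enumerating: (a,b), (a,j), (b,j), (c,i), (f,e), (f,i), (g,h), (g,j), (h,a), (i,g), (j,h).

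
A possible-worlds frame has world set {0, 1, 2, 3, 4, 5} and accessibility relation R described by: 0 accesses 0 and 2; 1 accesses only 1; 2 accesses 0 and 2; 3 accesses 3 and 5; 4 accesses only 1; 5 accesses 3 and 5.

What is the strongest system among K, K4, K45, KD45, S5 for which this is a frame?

Transitive (axiom 4): yes — every two-step R-path is closed by a direct edge.
Euclidean (axiom 5): yes — any two successors of a common world are R-related.
Serial (axiom D): yes — every world has a successor (e.g. 0 R 0).
Reflexive (axiom T): no — 4 is not related to itself.
So F validates K, K4, K45, KD45; S5 would additionally require R to be reflexive. The strongest is KD45.

KD45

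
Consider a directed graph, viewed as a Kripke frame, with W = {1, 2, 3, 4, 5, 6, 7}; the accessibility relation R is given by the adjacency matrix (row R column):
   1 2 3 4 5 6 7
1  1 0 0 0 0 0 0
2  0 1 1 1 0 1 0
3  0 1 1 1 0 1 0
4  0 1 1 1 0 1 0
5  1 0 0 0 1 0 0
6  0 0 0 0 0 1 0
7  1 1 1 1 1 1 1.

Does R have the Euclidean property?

Euclidean: no — 2 R 6 and 2 R 3, but not 6 R 3.

No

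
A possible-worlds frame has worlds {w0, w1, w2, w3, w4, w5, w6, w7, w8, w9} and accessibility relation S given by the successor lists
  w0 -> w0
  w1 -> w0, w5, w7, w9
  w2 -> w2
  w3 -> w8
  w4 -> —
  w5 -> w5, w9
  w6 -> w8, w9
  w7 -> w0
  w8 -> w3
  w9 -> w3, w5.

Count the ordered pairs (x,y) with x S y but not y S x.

8

Enumerating: (w1,w0), (w1,w5), (w1,w7), (w1,w9), (w6,w8), (w6,w9), (w7,w0), (w9,w3).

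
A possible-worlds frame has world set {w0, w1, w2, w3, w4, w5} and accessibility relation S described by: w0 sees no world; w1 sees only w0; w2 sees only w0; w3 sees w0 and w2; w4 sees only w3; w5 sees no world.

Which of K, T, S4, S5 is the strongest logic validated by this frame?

K

Reflexive (axiom T): no — w0 is not related to itself.
Transitive (axiom 4): no — w4 S w3 and w3 S w0, but not w4 S w0.
Euclidean (axiom 5): no — w3 S w0 and w3 S w2, but not w0 S w2.
So F validates K; T would additionally require S to be reflexive. The strongest is K.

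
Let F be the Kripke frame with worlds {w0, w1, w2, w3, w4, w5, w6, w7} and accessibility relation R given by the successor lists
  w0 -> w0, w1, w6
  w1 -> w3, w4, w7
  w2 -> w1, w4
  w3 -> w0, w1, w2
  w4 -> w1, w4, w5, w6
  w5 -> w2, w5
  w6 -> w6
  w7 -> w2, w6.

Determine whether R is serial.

Yes

Serial: yes — every world has a successor (e.g. w0 R w0).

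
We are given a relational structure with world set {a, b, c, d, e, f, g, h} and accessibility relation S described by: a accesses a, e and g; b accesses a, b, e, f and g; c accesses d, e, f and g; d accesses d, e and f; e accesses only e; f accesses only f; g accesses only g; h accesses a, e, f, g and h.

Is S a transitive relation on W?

Yes

Transitive: yes — every two-step S-path is closed by a direct edge.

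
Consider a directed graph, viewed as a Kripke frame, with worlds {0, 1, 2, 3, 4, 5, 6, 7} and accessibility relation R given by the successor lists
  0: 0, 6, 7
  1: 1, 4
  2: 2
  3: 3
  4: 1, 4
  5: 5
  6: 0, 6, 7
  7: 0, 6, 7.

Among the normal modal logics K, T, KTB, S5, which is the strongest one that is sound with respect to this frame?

Reflexive (axiom T): yes — every world is R-related to itself.
Symmetric (axiom B): yes — every pair in R has its reverse in R.
Euclidean (axiom 5): yes — any two successors of a common world are R-related.
So F validates K, T, KTB, S5. The strongest is S5.

S5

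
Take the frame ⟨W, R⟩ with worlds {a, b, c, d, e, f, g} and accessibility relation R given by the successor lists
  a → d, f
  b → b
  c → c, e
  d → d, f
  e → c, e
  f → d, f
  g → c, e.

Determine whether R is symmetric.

Symmetric: no — a R d but not d R a.

No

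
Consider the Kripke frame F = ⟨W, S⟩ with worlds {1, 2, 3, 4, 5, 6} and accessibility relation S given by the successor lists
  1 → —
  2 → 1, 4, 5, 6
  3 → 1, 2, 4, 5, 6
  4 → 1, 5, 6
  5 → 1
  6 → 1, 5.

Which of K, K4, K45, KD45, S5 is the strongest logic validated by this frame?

K4

Transitive (axiom 4): yes — every two-step S-path is closed by a direct edge.
Euclidean (axiom 5): no — 2 S 1 and 2 S 4, but not 1 S 4.
Serial (axiom D): no — 1 has no S-successor.
Reflexive (axiom T): no — 1 is not related to itself.
So F validates K, K4; K45 would additionally require S to be Euclidean. The strongest is K4.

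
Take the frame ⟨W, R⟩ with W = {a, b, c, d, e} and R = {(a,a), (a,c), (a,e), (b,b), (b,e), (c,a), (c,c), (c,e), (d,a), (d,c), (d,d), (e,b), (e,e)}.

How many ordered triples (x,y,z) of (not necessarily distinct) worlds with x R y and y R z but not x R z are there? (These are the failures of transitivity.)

Enumerating: (a,e,b), (c,e,b), (d,a,e), (d,c,e).

4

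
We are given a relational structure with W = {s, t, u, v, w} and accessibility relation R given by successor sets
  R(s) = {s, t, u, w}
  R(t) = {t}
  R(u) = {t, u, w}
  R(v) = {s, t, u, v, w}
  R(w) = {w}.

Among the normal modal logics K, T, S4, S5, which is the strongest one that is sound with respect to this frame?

Reflexive (axiom T): yes — every world is R-related to itself.
Transitive (axiom 4): yes — every two-step R-path is closed by a direct edge.
Euclidean (axiom 5): no — s R t and s R u, but not t R u.
So F validates K, T, S4; S5 would additionally require R to be Euclidean. The strongest is S4.

S4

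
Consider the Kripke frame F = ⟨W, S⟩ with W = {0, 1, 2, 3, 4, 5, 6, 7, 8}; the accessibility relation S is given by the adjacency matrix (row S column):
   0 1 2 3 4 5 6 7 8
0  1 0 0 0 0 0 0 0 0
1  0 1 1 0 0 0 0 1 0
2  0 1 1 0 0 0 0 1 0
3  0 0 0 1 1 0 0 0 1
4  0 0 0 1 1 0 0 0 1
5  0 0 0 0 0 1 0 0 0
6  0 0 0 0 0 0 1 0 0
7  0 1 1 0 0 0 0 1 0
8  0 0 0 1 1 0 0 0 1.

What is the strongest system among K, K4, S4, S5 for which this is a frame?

Transitive (axiom 4): yes — every two-step S-path is closed by a direct edge.
Reflexive (axiom T): yes — every world is S-related to itself.
Euclidean (axiom 5): yes — any two successors of a common world are S-related.
So F validates K, K4, S4, S5. The strongest is S5.

S5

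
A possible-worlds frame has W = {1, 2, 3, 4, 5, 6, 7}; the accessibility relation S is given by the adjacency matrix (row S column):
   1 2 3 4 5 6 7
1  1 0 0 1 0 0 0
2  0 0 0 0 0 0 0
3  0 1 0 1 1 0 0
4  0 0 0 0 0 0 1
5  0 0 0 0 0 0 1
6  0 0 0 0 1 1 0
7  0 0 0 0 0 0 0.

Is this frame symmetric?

Symmetric: no — 1 S 4 but not 4 S 1.

No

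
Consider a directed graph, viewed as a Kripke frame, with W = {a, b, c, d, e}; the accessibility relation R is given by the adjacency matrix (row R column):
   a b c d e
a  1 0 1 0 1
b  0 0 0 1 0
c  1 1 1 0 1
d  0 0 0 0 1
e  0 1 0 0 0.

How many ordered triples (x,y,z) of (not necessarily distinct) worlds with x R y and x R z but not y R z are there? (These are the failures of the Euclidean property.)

Enumerating: (a,e,a), (a,e,c), (a,e,e), (b,d,d), (c,a,b), (c,b,a), (c,b,b), (c,b,c), (c,b,e), (c,e,a), (c,e,c), (c,e,e), (d,e,e), (e,b,b).

14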